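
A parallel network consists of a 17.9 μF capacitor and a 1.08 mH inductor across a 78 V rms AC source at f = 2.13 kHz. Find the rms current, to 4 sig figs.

ω = 2πf = 13380 rad/s
X_L = ωL = 14.45 Ω
X_C = 1/(ωC) = 4.174 Ω
Parallel: admittances add. Y = 1/(jωL) + jωC
Y = (0 + j0.1704) S
|Y| = 0.1704 S → |Z| = 1/|Y| = 5.869 Ω, ∠Z = −∠Y = -90.00°
I = V/|Z| = 78/5.869 = 13.29 A

13.29 A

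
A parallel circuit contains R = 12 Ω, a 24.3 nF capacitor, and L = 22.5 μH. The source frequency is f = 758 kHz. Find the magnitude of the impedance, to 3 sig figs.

ω = 2πf = 4.763e+06 rad/s
X_L = ωL = 107 Ω
X_C = 1/(ωC) = 8.64 Ω
Parallel: admittances add. Y = 1/R + 1/(jωL) + jωC
Y = (0.0833 + j0.106) S
|Y| = 0.135 S → |Z| = 1/|Y| = 7.40 Ω, ∠Z = −∠Y = -51.9°

7.40 Ω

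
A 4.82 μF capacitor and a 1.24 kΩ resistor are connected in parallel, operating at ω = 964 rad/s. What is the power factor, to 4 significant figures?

0.1710

X_C = 1/(ωC) = 215.2 Ω
Parallel: admittances add. Y = 1/R + jωC
Y = (0.0008065 + j0.004646) S
|Y| = 0.004716 S → |Z| = 1/|Y| = 212.0 Ω, ∠Z = −∠Y = -80.15°
cos φ = cos(-80.15°) = 0.1710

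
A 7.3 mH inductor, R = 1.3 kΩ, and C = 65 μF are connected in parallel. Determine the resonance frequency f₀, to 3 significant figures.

ω₀ = 1/√(LC) = 1/√(0.0073 × 6.5e-05) = 1452 rad/s
f₀ = ω₀/(2π) = 231 Hz

231 Hz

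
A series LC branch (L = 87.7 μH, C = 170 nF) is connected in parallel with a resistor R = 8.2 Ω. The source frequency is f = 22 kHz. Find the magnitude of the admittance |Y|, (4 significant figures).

ω = 2πf = 138200 rad/s
X_L = ωL = 12.12 Ω
X_C = 1/(ωC) = 42.55 Ω
Branch 1: Z₁ = R = 8.200 Ω
Branch 2 (series LC): Z₂ = j(X_L − X_C) = −j30.43 Ω
Parallel: Z = Z₁Z₂/(Z₁+Z₂), |Z| = 7.918 Ω, ∠Z = -15.08°
|Y| = 1/|Z| = 126.3 mS

126.3 mS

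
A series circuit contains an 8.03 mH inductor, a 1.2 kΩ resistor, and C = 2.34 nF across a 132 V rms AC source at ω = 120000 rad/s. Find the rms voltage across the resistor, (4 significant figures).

X_L = ωL = 963.6 Ω
X_C = 1/(ωC) = 3561 Ω
Net reactance X = X_L − X_C = -2598 Ω
Z = 1200 − j2598 Ω
|Z| = √(1200² + 2598²) = 2861 Ω
I = V/|Z| = 46.13 mA
V_R = I·|Z_R| = 0.04613 × 1200 = 55.36 V

55.36 V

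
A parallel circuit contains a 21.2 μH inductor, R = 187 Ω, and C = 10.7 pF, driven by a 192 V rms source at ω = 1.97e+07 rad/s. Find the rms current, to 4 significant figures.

X_L = ωL = 417.6 Ω
X_C = 1/(ωC) = 4744 Ω
Parallel: admittances add. Y = 1/R + 1/(jωL) + jωC
Y = (0.005348 − j0.002184) S
|Y| = 0.005776 S → |Z| = 1/|Y| = 173.1 Ω, ∠Z = −∠Y = 22.21°
I = V/|Z| = 192/173.1 = 1.109 A

1.109 A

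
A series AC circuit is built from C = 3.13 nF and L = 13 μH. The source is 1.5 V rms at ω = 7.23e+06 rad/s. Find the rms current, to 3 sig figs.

30.1 mA

X_L = ωL = 94.0 Ω
X_C = 1/(ωC) = 44.2 Ω
Net reactance X = X_L − X_C = 49.8 Ω
Z = j49.8 Ω
|Z| = √(0² + 49.8²) = 49.8 Ω
I = V/|Z| = 1.5/49.8 = 30.1 mA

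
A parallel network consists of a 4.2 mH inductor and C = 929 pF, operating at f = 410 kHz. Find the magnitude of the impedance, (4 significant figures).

ω = 2πf = 2.576e+06 rad/s
X_L = ωL = 10820 Ω
X_C = 1/(ωC) = 417.9 Ω
Parallel: admittances add. Y = 1/(jωL) + jωC
Y = (0 + j0.002301) S
|Y| = 0.002301 S → |Z| = 1/|Y| = 434.6 Ω, ∠Z = −∠Y = -90.00°

434.6 Ω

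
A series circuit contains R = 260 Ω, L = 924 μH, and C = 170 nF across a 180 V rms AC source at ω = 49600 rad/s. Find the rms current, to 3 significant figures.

667 mA

X_L = ωL = 45.8 Ω
X_C = 1/(ωC) = 119 Ω
Net reactance X = X_L − X_C = -72.8 Ω
Z = 260 − j72.8 Ω
|Z| = √(260² + 72.8²) = 270 Ω
I = V/|Z| = 180/270 = 667 mA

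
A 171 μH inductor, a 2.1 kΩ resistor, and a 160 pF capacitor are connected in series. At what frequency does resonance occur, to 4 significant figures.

ω₀ = 1/√(LC) = 1/√(0.000171 × 1.6e-10) = 6.046e+06 rad/s
f₀ = ω₀/(2π) = 962.2 kHz

962.2 kHz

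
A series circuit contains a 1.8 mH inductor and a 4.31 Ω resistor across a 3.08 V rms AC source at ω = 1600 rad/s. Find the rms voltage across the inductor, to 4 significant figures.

X_L = ωL = 2.880 Ω
Z = 4.310 + j2.880 Ω
|Z| = √(4.310² + 2.880²) = 5.184 Ω
I = V/|Z| = 594.2 mA
V_L = I·|Z_L| = 0.5942 × 2.880 = 1.711 V

1.711 V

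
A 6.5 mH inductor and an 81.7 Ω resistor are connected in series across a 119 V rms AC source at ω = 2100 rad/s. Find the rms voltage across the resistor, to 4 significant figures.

117.4 V

X_L = ωL = 13.65 Ω
Z = 81.70 + j13.65 Ω
|Z| = √(81.70² + 13.65²) = 82.83 Ω
I = V/|Z| = 1.437 A
V_R = I·|Z_R| = 1.437 × 81.70 = 117.4 V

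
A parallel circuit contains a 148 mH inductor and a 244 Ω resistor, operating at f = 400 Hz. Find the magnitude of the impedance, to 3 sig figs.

ω = 2πf = 2513 rad/s
X_L = ωL = 372 Ω
Parallel: admittances add. Y = 1/R + 1/(jωL)
Y = (0.00410 − j0.00269) S
|Y| = 0.00490 S → |Z| = 1/|Y| = 204 Ω, ∠Z = −∠Y = 33.3°

204 Ω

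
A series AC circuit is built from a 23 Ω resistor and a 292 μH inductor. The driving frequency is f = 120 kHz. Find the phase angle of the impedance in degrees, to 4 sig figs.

ω = 2πf = 754000 rad/s
X_L = ωL = 220.2 Ω
Z = 23.00 + j220.2 Ω
|Z| = √(23.00² + 220.2²) = 221.4 Ω
∠Z = arctan(220.2/23.00) = 84.04°

84.04°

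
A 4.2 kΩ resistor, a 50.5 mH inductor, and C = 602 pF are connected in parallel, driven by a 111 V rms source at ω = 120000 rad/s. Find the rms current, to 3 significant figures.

28.4 mA

X_L = ωL = 6060 Ω
X_C = 1/(ωC) = 13800 Ω
Parallel: admittances add. Y = 1/R + 1/(jωL) + jωC
Y = (0.000238 − j9.28e-05) S
|Y| = 0.000256 S → |Z| = 1/|Y| = 3910 Ω, ∠Z = −∠Y = 21.3°
I = V/|Z| = 111/3910 = 28.4 mA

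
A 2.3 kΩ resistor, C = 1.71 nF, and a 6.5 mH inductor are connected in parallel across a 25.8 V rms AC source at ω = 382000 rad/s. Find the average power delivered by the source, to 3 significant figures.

X_L = ωL = 2480 Ω
X_C = 1/(ωC) = 1530 Ω
Parallel: admittances add. Y = 1/R + 1/(jωL) + jωC
Y = (0.000435 + j0.000250) S
|Y| = 0.000502 S → |Z| = 1/|Y| = 1990 Ω, ∠Z = −∠Y = -29.9°
I = V/|Z| = 12.9 mA
P = VI cos φ = 25.8 × 0.0129 × cos(-29.9°) = 289 mW

289 mW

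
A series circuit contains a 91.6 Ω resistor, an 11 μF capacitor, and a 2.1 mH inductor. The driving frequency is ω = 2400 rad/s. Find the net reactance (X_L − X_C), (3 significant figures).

X_L = ωL = 5.04 Ω
X_C = 1/(ωC) = 37.9 Ω
X = 5.04 − 37.9 = -32.8 Ω

-32.8 Ω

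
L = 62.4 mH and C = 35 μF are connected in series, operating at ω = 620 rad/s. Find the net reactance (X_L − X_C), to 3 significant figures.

X_L = ωL = 38.7 Ω
X_C = 1/(ωC) = 46.1 Ω
X = 38.7 − 46.1 = -7.39 Ω

-7.39 Ω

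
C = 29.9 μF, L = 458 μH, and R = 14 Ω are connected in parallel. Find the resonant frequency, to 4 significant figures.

1.360 kHz

ω₀ = 1/√(LC) = 1/√(0.000458 × 2.99e-05) = 8545 rad/s
f₀ = ω₀/(2π) = 1.360 kHz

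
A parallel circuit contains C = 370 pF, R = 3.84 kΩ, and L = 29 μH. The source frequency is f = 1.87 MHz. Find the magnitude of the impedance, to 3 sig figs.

ω = 2πf = 1.175e+07 rad/s
X_L = ωL = 341 Ω
X_C = 1/(ωC) = 230 Ω
Parallel: admittances add. Y = 1/R + 1/(jωL) + jωC
Y = (0.000260 + j0.00141) S
|Y| = 0.00144 S → |Z| = 1/|Y| = 696 Ω, ∠Z = −∠Y = -79.6°

696 Ω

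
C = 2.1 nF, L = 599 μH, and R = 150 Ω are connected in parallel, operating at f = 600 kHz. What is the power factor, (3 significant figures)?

0.666

ω = 2πf = 3.77e+06 rad/s
X_L = ωL = 2260 Ω
X_C = 1/(ωC) = 126 Ω
Parallel: admittances add. Y = 1/R + 1/(jωL) + jωC
Y = (0.00667 + j0.00747) S
|Y| = 0.0100 S → |Z| = 1/|Y| = 99.8 Ω, ∠Z = −∠Y = -48.3°
cos φ = cos(-48.3°) = 0.666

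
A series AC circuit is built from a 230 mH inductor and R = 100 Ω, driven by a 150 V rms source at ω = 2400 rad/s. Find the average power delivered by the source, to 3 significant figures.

X_L = ωL = 552 Ω
Z = 100 + j552 Ω
|Z| = √(100² + 552²) = 561 Ω
∠Z = arctan(552/100) = 79.7°
I = V/|Z| = 267 mA
P = VI cos φ = 150 × 0.267 × cos(79.7°) = 7.15 W

7.15 W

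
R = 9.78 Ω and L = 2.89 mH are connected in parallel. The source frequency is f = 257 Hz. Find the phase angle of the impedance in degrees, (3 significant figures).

ω = 2πf = 1615 rad/s
X_L = ωL = 4.67 Ω
Parallel: admittances add. Y = 1/R + 1/(jωL)
Y = (0.102 − j0.214) S
|Y| = 0.237 S → |Z| = 1/|Y| = 4.21 Ω, ∠Z = −∠Y = 64.5°

64.5°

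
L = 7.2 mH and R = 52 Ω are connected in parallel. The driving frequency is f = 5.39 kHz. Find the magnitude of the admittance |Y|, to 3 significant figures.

19.7 mS

ω = 2πf = 33870 rad/s
X_L = ωL = 244 Ω
Parallel: admittances add. Y = 1/R + 1/(jωL)
Y = (0.0192 − j0.00410) S
|Y| = 0.0197 S → |Z| = 1/|Y| = 50.9 Ω, ∠Z = −∠Y = 12.0°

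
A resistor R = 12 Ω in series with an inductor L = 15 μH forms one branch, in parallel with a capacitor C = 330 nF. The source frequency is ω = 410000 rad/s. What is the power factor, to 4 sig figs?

0.5452

X_L = ωL = 6.150 Ω
X_C = 1/(ωC) = 7.391 Ω
Branch 1 (R+jX_L): Z₁ = 12.00 + j6.150 Ω, |Z₁| = 13.48 Ω
Branch 2 (−jX_C): Z₂ = −j7.391 Ω
Parallel: Z = Z₁Z₂/(Z₁+Z₂), |Z| = 8.261 Ω, ∠Z = -56.96°
cos φ = cos(-56.96°) = 0.5452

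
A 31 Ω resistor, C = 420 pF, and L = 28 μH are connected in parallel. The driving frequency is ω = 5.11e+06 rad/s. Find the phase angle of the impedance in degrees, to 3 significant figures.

8.54°

X_L = ωL = 143 Ω
X_C = 1/(ωC) = 466 Ω
Parallel: admittances add. Y = 1/R + 1/(jωL) + jωC
Y = (0.0323 − j0.00484) S
|Y| = 0.0326 S → |Z| = 1/|Y| = 30.7 Ω, ∠Z = −∠Y = 8.54°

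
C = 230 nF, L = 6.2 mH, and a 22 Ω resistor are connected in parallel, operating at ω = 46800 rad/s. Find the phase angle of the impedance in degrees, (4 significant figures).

X_L = ωL = 290.2 Ω
X_C = 1/(ωC) = 92.90 Ω
Parallel: admittances add. Y = 1/R + 1/(jωL) + jωC
Y = (0.04545 + j0.007318) S
|Y| = 0.04604 S → |Z| = 1/|Y| = 21.72 Ω, ∠Z = −∠Y = -9.145°

-9.145°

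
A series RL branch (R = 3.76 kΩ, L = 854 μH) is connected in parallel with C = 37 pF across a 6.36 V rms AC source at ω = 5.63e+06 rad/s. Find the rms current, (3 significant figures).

816 μA

X_L = ωL = 4810 Ω
X_C = 1/(ωC) = 4800 Ω
Branch 1 (R+jX_L): Z₁ = 3760 + j4810 Ω, |Z₁| = 6100 Ω
Branch 2 (−jX_C): Z₂ = −j4800 Ω
Parallel: Z = Z₁Z₂/(Z₁+Z₂), |Z| = 7790 Ω, ∠Z = -38.1°
I = V/|Z| = 6.36/7790 = 816 μA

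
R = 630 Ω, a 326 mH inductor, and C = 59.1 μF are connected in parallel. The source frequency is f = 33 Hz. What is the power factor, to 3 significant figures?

ω = 2πf = 207.3 rad/s
X_L = ωL = 67.6 Ω
X_C = 1/(ωC) = 81.6 Ω
Parallel: admittances add. Y = 1/R + 1/(jωL) + jωC
Y = (0.00159 − j0.00254) S
|Y| = 0.00300 S → |Z| = 1/|Y| = 334 Ω, ∠Z = −∠Y = 58.0°
cos φ = cos(58.0°) = 0.530

0.530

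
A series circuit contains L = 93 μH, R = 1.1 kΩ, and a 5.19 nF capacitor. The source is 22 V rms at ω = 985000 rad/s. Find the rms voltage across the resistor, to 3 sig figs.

21.9 V

X_L = ωL = 91.6 Ω
X_C = 1/(ωC) = 196 Ω
Net reactance X = X_L − X_C = -104 Ω
Z = 1100 − j104 Ω
|Z| = √(1100² + 104²) = 1100 Ω
I = V/|Z| = 19.9 mA
V_R = I·|Z_R| = 0.0199 × 1100 = 21.9 V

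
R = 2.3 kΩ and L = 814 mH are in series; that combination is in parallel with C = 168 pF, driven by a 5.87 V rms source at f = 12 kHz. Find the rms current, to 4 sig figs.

ω = 2πf = 75400 rad/s
X_L = ωL = 61370 Ω
X_C = 1/(ωC) = 78950 Ω
Branch 1 (R+jX_L): Z₁ = 2300 + j61370 Ω, |Z₁| = 61420 Ω
Branch 2 (−jX_C): Z₂ = −j78950 Ω
Parallel: Z = Z₁Z₂/(Z₁+Z₂), |Z| = 273600 Ω, ∠Z = 80.40°
I = V/|Z| = 5.87/273600 = 21.45 μA

21.45 μA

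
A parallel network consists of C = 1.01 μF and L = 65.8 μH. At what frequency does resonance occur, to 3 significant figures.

19.5 kHz

ω₀ = 1/√(LC) = 1/√(6.58e-05 × 1.01e-06) = 122700 rad/s
f₀ = ω₀/(2π) = 19.5 kHz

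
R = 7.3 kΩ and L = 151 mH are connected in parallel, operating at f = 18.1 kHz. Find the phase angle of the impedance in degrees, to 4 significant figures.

ω = 2πf = 113700 rad/s
X_L = ωL = 17170 Ω
Parallel: admittances add. Y = 1/R + 1/(jωL)
Y = (0.0001370 − j5.823e-05) S
|Y| = 0.0001488 S → |Z| = 1/|Y| = 6718 Ω, ∠Z = −∠Y = 23.03°

23.03°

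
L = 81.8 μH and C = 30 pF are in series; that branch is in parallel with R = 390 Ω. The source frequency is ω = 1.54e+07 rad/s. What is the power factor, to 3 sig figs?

0.918

X_L = ωL = 1260 Ω
X_C = 1/(ωC) = 2160 Ω
Branch 1: Z₁ = R = 390 Ω
Branch 2 (series LC): Z₂ = j(X_L − X_C) = −j905 Ω
Parallel: Z = Z₁Z₂/(Z₁+Z₂), |Z| = 358 Ω, ∠Z = -23.3°
cos φ = cos(-23.3°) = 0.918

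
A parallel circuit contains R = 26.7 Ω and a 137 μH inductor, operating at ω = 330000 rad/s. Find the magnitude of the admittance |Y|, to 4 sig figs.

43.50 mS

X_L = ωL = 45.21 Ω
Parallel: admittances add. Y = 1/R + 1/(jωL)
Y = (0.03745 − j0.02212) S
|Y| = 0.04350 S → |Z| = 1/|Y| = 22.99 Ω, ∠Z = −∠Y = 30.57°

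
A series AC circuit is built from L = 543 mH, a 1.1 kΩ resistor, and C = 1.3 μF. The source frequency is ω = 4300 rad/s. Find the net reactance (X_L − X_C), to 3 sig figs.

X_L = ωL = 2330 Ω
X_C = 1/(ωC) = 179 Ω
X = 2330 − 179 = 2160 Ω

2160 Ω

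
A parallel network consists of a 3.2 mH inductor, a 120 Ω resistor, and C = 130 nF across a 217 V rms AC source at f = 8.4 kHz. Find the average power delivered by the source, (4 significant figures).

392.4 W

ω = 2πf = 52780 rad/s
X_L = ωL = 168.9 Ω
X_C = 1/(ωC) = 145.7 Ω
Parallel: admittances add. Y = 1/R + 1/(jωL) + jωC
Y = (0.008333 + j0.0009403) S
|Y| = 0.008386 S → |Z| = 1/|Y| = 119.2 Ω, ∠Z = −∠Y = -6.438°
I = V/|Z| = 1.820 A
P = VI cos φ = 217 × 1.820 × cos(-6.438°) = 392.4 W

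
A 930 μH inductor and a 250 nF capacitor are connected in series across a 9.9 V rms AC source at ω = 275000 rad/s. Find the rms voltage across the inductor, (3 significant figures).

10.5 V

X_L = ωL = 256 Ω
X_C = 1/(ωC) = 14.5 Ω
Net reactance X = X_L − X_C = 241 Ω
Z = j241 Ω
|Z| = √(0² + 241²) = 241 Ω
I = V/|Z| = 41.0 mA
V_L = I·|Z_L| = 0.0410 × 256 = 10.5 V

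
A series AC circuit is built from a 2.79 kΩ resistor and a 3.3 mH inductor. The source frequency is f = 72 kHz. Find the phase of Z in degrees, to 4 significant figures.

28.15°

ω = 2πf = 452400 rad/s
X_L = ωL = 1493 Ω
Z = 2790 + j1493 Ω
|Z| = √(2790² + 1493²) = 3164 Ω
∠Z = arctan(1493/2790) = 28.15°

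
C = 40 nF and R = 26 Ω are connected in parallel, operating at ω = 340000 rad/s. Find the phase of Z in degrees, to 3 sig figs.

X_C = 1/(ωC) = 73.5 Ω
Parallel: admittances add. Y = 1/R + jωC
Y = (0.0385 + j0.0136) S
|Y| = 0.0408 S → |Z| = 1/|Y| = 24.5 Ω, ∠Z = −∠Y = -19.5°

-19.5°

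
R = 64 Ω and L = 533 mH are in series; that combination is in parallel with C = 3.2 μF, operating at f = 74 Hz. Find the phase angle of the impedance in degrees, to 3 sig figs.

ω = 2πf = 465.0 rad/s
X_L = ωL = 248 Ω
X_C = 1/(ωC) = 672 Ω
Branch 1 (R+jX_L): Z₁ = 64.0 + j248 Ω, |Z₁| = 256 Ω
Branch 2 (−jX_C): Z₂ = −j672 Ω
Parallel: Z = Z₁Z₂/(Z₁+Z₂), |Z| = 401 Ω, ∠Z = 66.9°

66.9°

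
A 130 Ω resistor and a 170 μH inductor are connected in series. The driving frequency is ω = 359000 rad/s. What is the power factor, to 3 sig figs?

X_L = ωL = 61.0 Ω
Z = 130 + j61.0 Ω
|Z| = √(130² + 61.0²) = 144 Ω
∠Z = arctan(61.0/130) = 25.1°
cos φ = cos(25.1°) = 0.905

0.905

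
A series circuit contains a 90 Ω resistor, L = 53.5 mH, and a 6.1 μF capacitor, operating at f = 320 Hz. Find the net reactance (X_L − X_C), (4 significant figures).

26.03 Ω

ω = 2πf = 2011 rad/s
X_L = ωL = 107.6 Ω
X_C = 1/(ωC) = 81.53 Ω
X = 107.6 − 81.53 = 26.03 Ω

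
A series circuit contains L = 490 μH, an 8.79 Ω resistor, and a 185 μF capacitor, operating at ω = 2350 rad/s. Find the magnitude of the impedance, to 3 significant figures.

8.86 Ω

X_L = ωL = 1.15 Ω
X_C = 1/(ωC) = 2.30 Ω
Net reactance X = X_L − X_C = -1.15 Ω
Z = 8.79 − j1.15 Ω
|Z| = √(8.79² + 1.15²) = 8.86 Ω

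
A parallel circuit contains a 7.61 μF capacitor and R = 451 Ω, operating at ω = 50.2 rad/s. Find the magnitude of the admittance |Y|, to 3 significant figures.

X_C = 1/(ωC) = 2620 Ω
Parallel: admittances add. Y = 1/R + jωC
Y = (0.00222 + j0.000382) S
|Y| = 0.00225 S → |Z| = 1/|Y| = 444 Ω, ∠Z = −∠Y = -9.78°

2.25 mS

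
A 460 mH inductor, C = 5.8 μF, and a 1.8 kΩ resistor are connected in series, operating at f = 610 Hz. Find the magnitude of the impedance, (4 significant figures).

ω = 2πf = 3833 rad/s
X_L = ωL = 1763 Ω
X_C = 1/(ωC) = 44.98 Ω
Net reactance X = X_L − X_C = 1718 Ω
Z = 1800 + j1718 Ω
|Z| = √(1800² + 1718²) = 2488 Ω

2488 Ω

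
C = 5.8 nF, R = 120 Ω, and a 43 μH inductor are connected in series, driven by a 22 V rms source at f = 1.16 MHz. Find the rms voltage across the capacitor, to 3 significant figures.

ω = 2πf = 7.288e+06 rad/s
X_L = ωL = 313 Ω
X_C = 1/(ωC) = 23.7 Ω
Net reactance X = X_L − X_C = 290 Ω
Z = 120 + j290 Ω
|Z| = √(120² + 290²) = 314 Ω
I = V/|Z| = 70.1 mA
V_C = I·|Z_C| = 0.0701 × 23.7 = 1.66 V

1.66 V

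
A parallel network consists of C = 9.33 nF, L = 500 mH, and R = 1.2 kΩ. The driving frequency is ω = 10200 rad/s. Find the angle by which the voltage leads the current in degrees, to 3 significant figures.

6.90°

X_L = ωL = 5100 Ω
X_C = 1/(ωC) = 10500 Ω
Parallel: admittances add. Y = 1/R + 1/(jωL) + jωC
Y = (0.000833 − j0.000101) S
|Y| = 0.000839 S → |Z| = 1/|Y| = 1190 Ω, ∠Z = −∠Y = 6.90°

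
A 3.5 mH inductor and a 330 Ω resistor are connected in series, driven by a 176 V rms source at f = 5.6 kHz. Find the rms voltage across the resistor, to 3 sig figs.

ω = 2πf = 35190 rad/s
X_L = ωL = 123 Ω
Z = 330 + j123 Ω
|Z| = √(330² + 123²) = 352 Ω
I = V/|Z| = 500 mA
V_R = I·|Z_R| = 0.500 × 330 = 165 V

165 V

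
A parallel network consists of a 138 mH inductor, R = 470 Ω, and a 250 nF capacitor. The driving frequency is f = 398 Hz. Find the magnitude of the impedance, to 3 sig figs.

ω = 2πf = 2501 rad/s
X_L = ωL = 345 Ω
X_C = 1/(ωC) = 1600 Ω
Parallel: admittances add. Y = 1/R + 1/(jωL) + jωC
Y = (0.00213 − j0.00227) S
|Y| = 0.00311 S → |Z| = 1/|Y| = 321 Ω, ∠Z = −∠Y = 46.9°

321 Ω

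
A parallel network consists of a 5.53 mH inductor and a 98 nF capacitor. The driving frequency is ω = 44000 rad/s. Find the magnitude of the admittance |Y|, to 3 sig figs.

202 μS

X_L = ωL = 243 Ω
X_C = 1/(ωC) = 232 Ω
Parallel: admittances add. Y = 1/(jωL) + jωC
Y = (0 + j0.000202) S
|Y| = 0.000202 S → |Z| = 1/|Y| = 4950 Ω, ∠Z = −∠Y = -90.0°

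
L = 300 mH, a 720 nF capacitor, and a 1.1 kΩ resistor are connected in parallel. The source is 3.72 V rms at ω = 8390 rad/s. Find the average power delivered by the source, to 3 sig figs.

X_L = ωL = 2520 Ω
X_C = 1/(ωC) = 166 Ω
Parallel: admittances add. Y = 1/R + 1/(jωL) + jωC
Y = (0.000909 + j0.00564) S
|Y| = 0.00572 S → |Z| = 1/|Y| = 175 Ω, ∠Z = −∠Y = -80.8°
I = V/|Z| = 21.3 mA
P = VI cos φ = 3.72 × 0.0213 × cos(-80.8°) = 12.6 mW

12.6 mW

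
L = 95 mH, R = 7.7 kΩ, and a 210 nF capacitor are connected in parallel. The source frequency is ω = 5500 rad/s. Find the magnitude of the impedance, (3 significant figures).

X_L = ωL = 522 Ω
X_C = 1/(ωC) = 866 Ω
Parallel: admittances add. Y = 1/R + 1/(jωL) + jωC
Y = (0.000130 − j0.000759) S
|Y| = 0.000770 S → |Z| = 1/|Y| = 1300 Ω, ∠Z = −∠Y = 80.3°

1300 Ω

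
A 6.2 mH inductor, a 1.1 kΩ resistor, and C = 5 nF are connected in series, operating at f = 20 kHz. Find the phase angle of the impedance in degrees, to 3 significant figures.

ω = 2πf = 125700 rad/s
X_L = ωL = 779 Ω
X_C = 1/(ωC) = 1590 Ω
Net reactance X = X_L − X_C = -812 Ω
Z = 1100 − j812 Ω
|Z| = √(1100² + 812²) = 1370 Ω
∠Z = arctan(-812/1100) = -36.4°

-36.4°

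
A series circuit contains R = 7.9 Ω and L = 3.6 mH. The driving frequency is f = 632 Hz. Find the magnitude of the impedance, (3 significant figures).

16.3 Ω

ω = 2πf = 3971 rad/s
X_L = ωL = 14.3 Ω
Z = 7.90 + j14.3 Ω
|Z| = √(7.90² + 14.3²) = 16.3 Ω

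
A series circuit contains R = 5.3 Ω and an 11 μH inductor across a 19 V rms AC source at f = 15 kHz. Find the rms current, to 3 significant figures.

ω = 2πf = 94250 rad/s
X_L = ωL = 1.04 Ω
Z = 5.30 + j1.04 Ω
|Z| = √(5.30² + 1.04²) = 5.40 Ω
I = V/|Z| = 19/5.40 = 3.52 A

3.52 A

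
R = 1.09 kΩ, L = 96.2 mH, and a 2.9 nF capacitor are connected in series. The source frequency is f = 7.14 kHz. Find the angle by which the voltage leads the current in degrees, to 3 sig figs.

-72.1°

ω = 2πf = 44860 rad/s
X_L = ωL = 4320 Ω
X_C = 1/(ωC) = 7690 Ω
Net reactance X = X_L − X_C = -3370 Ω
Z = 1090 − j3370 Ω
|Z| = √(1090² + 3370²) = 3540 Ω
∠Z = arctan(-3370/1090) = -72.1°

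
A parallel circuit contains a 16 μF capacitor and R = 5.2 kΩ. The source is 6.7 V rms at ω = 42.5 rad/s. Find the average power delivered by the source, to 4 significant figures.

8.633 mW

X_C = 1/(ωC) = 1471 Ω
Parallel: admittances add. Y = 1/R + jωC
Y = (0.0001923 + j0.0006800) S
|Y| = 0.0007067 S → |Z| = 1/|Y| = 1415 Ω, ∠Z = −∠Y = -74.21°
I = V/|Z| = 4.735 mA
P = VI cos φ = 6.7 × 0.004735 × cos(-74.21°) = 8.633 mW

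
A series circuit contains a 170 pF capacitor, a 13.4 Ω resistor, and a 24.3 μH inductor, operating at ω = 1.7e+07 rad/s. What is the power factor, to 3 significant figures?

0.196

X_L = ωL = 413 Ω
X_C = 1/(ωC) = 346 Ω
Net reactance X = X_L − X_C = 67.1 Ω
Z = 13.4 + j67.1 Ω
|Z| = √(13.4² + 67.1²) = 68.4 Ω
∠Z = arctan(67.1/13.4) = 78.7°
cos φ = cos(78.7°) = 0.196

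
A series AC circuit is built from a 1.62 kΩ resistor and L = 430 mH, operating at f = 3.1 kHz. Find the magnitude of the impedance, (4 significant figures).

8531 Ω

ω = 2πf = 19480 rad/s
X_L = ωL = 8375 Ω
Z = 1620 + j8375 Ω
|Z| = √(1620² + 8375²) = 8531 Ω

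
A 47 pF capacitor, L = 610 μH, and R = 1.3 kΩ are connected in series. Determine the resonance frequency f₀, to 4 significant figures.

ω₀ = 1/√(LC) = 1/√(0.00061 × 4.7e-11) = 5.906e+06 rad/s
f₀ = ω₀/(2π) = 940.0 kHz

940.0 kHz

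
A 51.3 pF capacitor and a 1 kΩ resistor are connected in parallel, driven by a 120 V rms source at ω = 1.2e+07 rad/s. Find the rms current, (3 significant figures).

141 mA

X_C = 1/(ωC) = 1620 Ω
Parallel: admittances add. Y = 1/R + jωC
Y = (0.00100 + j0.000616) S
|Y| = 0.00117 S → |Z| = 1/|Y| = 852 Ω, ∠Z = −∠Y = -31.6°
I = V/|Z| = 120/852 = 141 mA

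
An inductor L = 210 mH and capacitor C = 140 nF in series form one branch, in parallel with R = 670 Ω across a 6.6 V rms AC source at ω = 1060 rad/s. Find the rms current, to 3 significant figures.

X_L = ωL = 223 Ω
X_C = 1/(ωC) = 6740 Ω
Branch 1: Z₁ = R = 670 Ω
Branch 2 (series LC): Z₂ = j(X_L − X_C) = −j6520 Ω
Parallel: Z = Z₁Z₂/(Z₁+Z₂), |Z| = 666 Ω, ∠Z = -5.87°
I = V/|Z| = 6.6/666 = 9.90 mA

9.90 mA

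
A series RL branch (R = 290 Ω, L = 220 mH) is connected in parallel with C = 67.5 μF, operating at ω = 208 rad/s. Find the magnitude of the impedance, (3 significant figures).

71.8 Ω

X_L = ωL = 45.8 Ω
X_C = 1/(ωC) = 71.2 Ω
Branch 1 (R+jX_L): Z₁ = 290 + j45.8 Ω, |Z₁| = 294 Ω
Branch 2 (−jX_C): Z₂ = −j71.2 Ω
Parallel: Z = Z₁Z₂/(Z₁+Z₂), |Z| = 71.8 Ω, ∠Z = -76.0°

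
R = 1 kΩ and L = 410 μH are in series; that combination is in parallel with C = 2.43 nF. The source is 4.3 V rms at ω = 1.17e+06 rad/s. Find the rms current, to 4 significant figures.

11.11 mA

X_L = ωL = 479.7 Ω
X_C = 1/(ωC) = 351.7 Ω
Branch 1 (R+jX_L): Z₁ = 1000 + j479.7 Ω, |Z₁| = 1109 Ω
Branch 2 (−jX_C): Z₂ = −j351.7 Ω
Parallel: Z = Z₁Z₂/(Z₁+Z₂), |Z| = 386.9 Ω, ∠Z = -71.67°
I = V/|Z| = 4.3/386.9 = 11.11 mA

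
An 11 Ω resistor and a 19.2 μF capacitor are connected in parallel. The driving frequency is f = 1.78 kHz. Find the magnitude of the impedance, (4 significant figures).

ω = 2πf = 11180 rad/s
X_C = 1/(ωC) = 4.657 Ω
Parallel: admittances add. Y = 1/R + jωC
Y = (0.09091 + j0.2147) S
|Y| = 0.2332 S → |Z| = 1/|Y| = 4.288 Ω, ∠Z = −∠Y = -67.05°

4.288 Ω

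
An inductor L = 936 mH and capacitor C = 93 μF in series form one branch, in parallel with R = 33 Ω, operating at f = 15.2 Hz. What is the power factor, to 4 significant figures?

ω = 2πf = 95.50 rad/s
X_L = ωL = 89.39 Ω
X_C = 1/(ωC) = 112.6 Ω
Branch 1: Z₁ = R = 33.00 Ω
Branch 2 (series LC): Z₂ = j(X_L − X_C) = −j23.20 Ω
Parallel: Z = Z₁Z₂/(Z₁+Z₂), |Z| = 18.98 Ω, ∠Z = -54.90°
cos φ = cos(-54.90°) = 0.5751

0.5751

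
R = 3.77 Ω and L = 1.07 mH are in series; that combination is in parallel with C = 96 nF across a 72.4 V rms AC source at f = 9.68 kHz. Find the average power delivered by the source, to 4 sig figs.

4.650 W

ω = 2πf = 60820 rad/s
X_L = ωL = 65.08 Ω
X_C = 1/(ωC) = 171.3 Ω
Branch 1 (R+jX_L): Z₁ = 3.770 + j65.08 Ω, |Z₁| = 65.19 Ω
Branch 2 (−jX_C): Z₂ = −j171.3 Ω
Parallel: Z = Z₁Z₂/(Z₁+Z₂), |Z| = 105.1 Ω, ∠Z = 84.65°
I = V/|Z| = 689.0 mA
P = VI cos φ = 72.4 × 0.6890 × cos(84.65°) = 4.650 W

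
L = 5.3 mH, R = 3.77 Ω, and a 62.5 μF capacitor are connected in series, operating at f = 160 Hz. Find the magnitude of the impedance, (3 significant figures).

ω = 2πf = 1005 rad/s
X_L = ωL = 5.33 Ω
X_C = 1/(ωC) = 15.9 Ω
Net reactance X = X_L − X_C = -10.6 Ω
Z = 3.77 − j10.6 Ω
|Z| = √(3.77² + 10.6²) = 11.2 Ω

11.2 Ω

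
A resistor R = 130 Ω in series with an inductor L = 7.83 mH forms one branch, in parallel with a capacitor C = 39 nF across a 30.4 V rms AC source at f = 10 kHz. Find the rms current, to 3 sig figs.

ω = 2πf = 62830 rad/s
X_L = ωL = 492 Ω
X_C = 1/(ωC) = 408 Ω
Branch 1 (R+jX_L): Z₁ = 130 + j492 Ω, |Z₁| = 509 Ω
Branch 2 (−jX_C): Z₂ = −j408 Ω
Parallel: Z = Z₁Z₂/(Z₁+Z₂), |Z| = 1340 Ω, ∠Z = -47.6°
I = V/|Z| = 30.4/1340 = 22.6 mA

22.6 mA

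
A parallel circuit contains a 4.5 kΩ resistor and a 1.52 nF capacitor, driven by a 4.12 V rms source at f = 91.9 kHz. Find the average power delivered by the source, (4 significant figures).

ω = 2πf = 577400 rad/s
X_C = 1/(ωC) = 1139 Ω
Parallel: admittances add. Y = 1/R + jωC
Y = (0.0002222 + j0.0008777) S
|Y| = 0.0009054 S → |Z| = 1/|Y| = 1105 Ω, ∠Z = −∠Y = -75.79°
I = V/|Z| = 3.730 mA
P = VI cos φ = 4.12 × 0.003730 × cos(-75.79°) = 3.772 mW

3.772 mW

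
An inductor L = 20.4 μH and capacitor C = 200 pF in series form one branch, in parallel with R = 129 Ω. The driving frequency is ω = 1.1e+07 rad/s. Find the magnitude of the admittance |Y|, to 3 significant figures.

X_L = ωL = 224 Ω
X_C = 1/(ωC) = 455 Ω
Branch 1: Z₁ = R = 129 Ω
Branch 2 (series LC): Z₂ = j(X_L − X_C) = −j230 Ω
Parallel: Z = Z₁Z₂/(Z₁+Z₂), |Z| = 113 Ω, ∠Z = -29.3°
|Y| = 1/|Z| = 8.89 mS

8.89 mS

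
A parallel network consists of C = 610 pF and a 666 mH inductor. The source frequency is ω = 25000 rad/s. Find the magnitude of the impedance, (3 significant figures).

X_L = ωL = 16600 Ω
X_C = 1/(ωC) = 65600 Ω
Parallel: admittances add. Y = 1/(jωL) + jωC
Y = (0 − j4.48e-05) S
|Y| = 4.48e-05 S → |Z| = 1/|Y| = 22300 Ω, ∠Z = −∠Y = 90.0°

22300 Ω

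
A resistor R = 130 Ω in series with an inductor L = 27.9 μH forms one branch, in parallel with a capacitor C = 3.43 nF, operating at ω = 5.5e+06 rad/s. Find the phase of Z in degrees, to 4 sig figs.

-77.96°

X_L = ωL = 153.5 Ω
X_C = 1/(ωC) = 53.01 Ω
Branch 1 (R+jX_L): Z₁ = 130.0 + j153.5 Ω, |Z₁| = 201.1 Ω
Branch 2 (−jX_C): Z₂ = −j53.01 Ω
Parallel: Z = Z₁Z₂/(Z₁+Z₂), |Z| = 64.89 Ω, ∠Z = -77.96°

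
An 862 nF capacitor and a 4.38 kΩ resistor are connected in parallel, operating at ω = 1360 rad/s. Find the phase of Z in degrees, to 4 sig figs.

-78.98°

X_C = 1/(ωC) = 853.0 Ω
Parallel: admittances add. Y = 1/R + jωC
Y = (0.0002283 + j0.001172) S
|Y| = 0.001194 S → |Z| = 1/|Y| = 837.3 Ω, ∠Z = −∠Y = -78.98°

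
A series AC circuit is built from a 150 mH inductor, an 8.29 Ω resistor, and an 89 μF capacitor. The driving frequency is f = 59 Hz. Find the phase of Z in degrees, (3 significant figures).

ω = 2πf = 370.7 rad/s
X_L = ωL = 55.6 Ω
X_C = 1/(ωC) = 30.3 Ω
Net reactance X = X_L − X_C = 25.3 Ω
Z = 8.29 + j25.3 Ω
|Z| = √(8.29² + 25.3²) = 26.6 Ω
∠Z = arctan(25.3/8.29) = 71.9°

71.9°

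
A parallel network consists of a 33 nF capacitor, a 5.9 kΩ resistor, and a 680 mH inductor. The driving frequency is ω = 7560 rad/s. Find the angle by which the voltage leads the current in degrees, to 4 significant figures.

-17.97°

X_L = ωL = 5141 Ω
X_C = 1/(ωC) = 4008 Ω
Parallel: admittances add. Y = 1/R + 1/(jωL) + jωC
Y = (0.0001695 + j5.496e-05) S
|Y| = 0.0001782 S → |Z| = 1/|Y| = 5612 Ω, ∠Z = −∠Y = -17.97°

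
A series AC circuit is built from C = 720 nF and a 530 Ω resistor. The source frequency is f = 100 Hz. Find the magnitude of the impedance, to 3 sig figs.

2270 Ω

ω = 2πf = 628.3 rad/s
X_C = 1/(ωC) = 2210 Ω
Z = 530 − j2210 Ω
|Z| = √(530² + 2210²) = 2270 Ω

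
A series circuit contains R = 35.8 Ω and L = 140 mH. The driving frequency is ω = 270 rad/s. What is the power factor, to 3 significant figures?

X_L = ωL = 37.8 Ω
Z = 35.8 + j37.8 Ω
|Z| = √(35.8² + 37.8²) = 52.1 Ω
∠Z = arctan(37.8/35.8) = 46.6°
cos φ = cos(46.6°) = 0.688

0.688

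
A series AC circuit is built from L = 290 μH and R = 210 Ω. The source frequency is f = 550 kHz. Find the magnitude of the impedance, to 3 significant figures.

1020 Ω

ω = 2πf = 3.456e+06 rad/s
X_L = ωL = 1000 Ω
Z = 210 + j1000 Ω
|Z| = √(210² + 1000²) = 1020 Ω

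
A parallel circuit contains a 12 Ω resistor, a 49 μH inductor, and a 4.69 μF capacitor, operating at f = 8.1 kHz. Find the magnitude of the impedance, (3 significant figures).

ω = 2πf = 50890 rad/s
X_L = ωL = 2.49 Ω
X_C = 1/(ωC) = 4.19 Ω
Parallel: admittances add. Y = 1/R + 1/(jωL) + jωC
Y = (0.0833 − j0.162) S
|Y| = 0.182 S → |Z| = 1/|Y| = 5.48 Ω, ∠Z = −∠Y = 62.8°

5.48 Ω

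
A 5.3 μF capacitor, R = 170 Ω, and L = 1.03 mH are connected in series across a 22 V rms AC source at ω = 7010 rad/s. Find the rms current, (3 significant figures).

129 mA

X_L = ωL = 7.22 Ω
X_C = 1/(ωC) = 26.9 Ω
Net reactance X = X_L − X_C = -19.7 Ω
Z = 170 − j19.7 Ω
|Z| = √(170² + 19.7²) = 171 Ω
I = V/|Z| = 22/171 = 129 mA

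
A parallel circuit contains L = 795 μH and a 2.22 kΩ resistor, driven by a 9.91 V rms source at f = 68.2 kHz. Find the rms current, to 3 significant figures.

ω = 2πf = 428500 rad/s
X_L = ωL = 341 Ω
Parallel: admittances add. Y = 1/R + 1/(jωL)
Y = (0.000450 − j0.00294) S
|Y| = 0.00297 S → |Z| = 1/|Y| = 337 Ω, ∠Z = −∠Y = 81.3°
I = V/|Z| = 9.91/337 = 29.4 mA

29.4 mA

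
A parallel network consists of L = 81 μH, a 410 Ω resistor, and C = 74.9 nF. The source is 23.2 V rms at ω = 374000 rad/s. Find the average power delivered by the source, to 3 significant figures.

1.31 W

X_L = ωL = 30.3 Ω
X_C = 1/(ωC) = 35.7 Ω
Parallel: admittances add. Y = 1/R + 1/(jωL) + jωC
Y = (0.00244 − j0.00500) S
|Y| = 0.00556 S → |Z| = 1/|Y| = 180 Ω, ∠Z = −∠Y = 64.0°
I = V/|Z| = 129 mA
P = VI cos φ = 23.2 × 0.129 × cos(64.0°) = 1.31 W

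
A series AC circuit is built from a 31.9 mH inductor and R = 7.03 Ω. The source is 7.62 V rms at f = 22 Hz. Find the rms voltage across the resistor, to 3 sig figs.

6.46 V

ω = 2πf = 138.2 rad/s
X_L = ωL = 4.41 Ω
Z = 7.03 + j4.41 Ω
|Z| = √(7.03² + 4.41²) = 8.30 Ω
I = V/|Z| = 918 mA
V_R = I·|Z_R| = 0.918 × 7.03 = 6.46 V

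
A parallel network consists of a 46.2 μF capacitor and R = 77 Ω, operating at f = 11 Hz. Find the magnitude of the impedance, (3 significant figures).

74.8 Ω

ω = 2πf = 69.12 rad/s
X_C = 1/(ωC) = 313 Ω
Parallel: admittances add. Y = 1/R + jωC
Y = (0.0130 + j0.00319) S
|Y| = 0.0134 S → |Z| = 1/|Y| = 74.8 Ω, ∠Z = −∠Y = -13.8°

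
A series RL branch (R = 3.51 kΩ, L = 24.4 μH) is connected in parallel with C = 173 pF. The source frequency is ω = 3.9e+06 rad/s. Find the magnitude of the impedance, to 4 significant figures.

X_L = ωL = 95.16 Ω
X_C = 1/(ωC) = 1482 Ω
Branch 1 (R+jX_L): Z₁ = 3510 + j95.16 Ω, |Z₁| = 3511 Ω
Branch 2 (−jX_C): Z₂ = −j1482 Ω
Parallel: Z = Z₁Z₂/(Z₁+Z₂), |Z| = 1379 Ω, ∠Z = -66.89°

1379 Ω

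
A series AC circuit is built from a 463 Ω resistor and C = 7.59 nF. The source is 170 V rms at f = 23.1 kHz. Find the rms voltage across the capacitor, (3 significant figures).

151 V

ω = 2πf = 145100 rad/s
X_C = 1/(ωC) = 908 Ω
Z = 463 − j908 Ω
|Z| = √(463² + 908²) = 1020 Ω
I = V/|Z| = 167 mA
V_C = I·|Z_C| = 0.167 × 908 = 151 V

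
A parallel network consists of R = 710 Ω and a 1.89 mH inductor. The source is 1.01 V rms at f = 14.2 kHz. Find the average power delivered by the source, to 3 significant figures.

1.44 mW

ω = 2πf = 89220 rad/s
X_L = ωL = 169 Ω
Parallel: admittances add. Y = 1/R + 1/(jωL)
Y = (0.00141 − j0.00593) S
|Y| = 0.00610 S → |Z| = 1/|Y| = 164 Ω, ∠Z = −∠Y = 76.6°
I = V/|Z| = 6.16 mA
P = VI cos φ = 1.01 × 0.00616 × cos(76.6°) = 1.44 mW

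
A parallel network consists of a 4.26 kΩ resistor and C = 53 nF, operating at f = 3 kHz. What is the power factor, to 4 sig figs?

0.2287

ω = 2πf = 18850 rad/s
X_C = 1/(ωC) = 1001 Ω
Parallel: admittances add. Y = 1/R + jωC
Y = (0.0002347 + j0.0009990) S
|Y| = 0.001026 S → |Z| = 1/|Y| = 974.4 Ω, ∠Z = −∠Y = -76.78°
cos φ = cos(-76.78°) = 0.2287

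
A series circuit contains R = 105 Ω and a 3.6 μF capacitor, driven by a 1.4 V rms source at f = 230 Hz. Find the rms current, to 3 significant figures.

ω = 2πf = 1445 rad/s
X_C = 1/(ωC) = 192 Ω
Z = 105 − j192 Ω
|Z| = √(105² + 192²) = 219 Ω
I = V/|Z| = 1.4/219 = 6.39 mA

6.39 mA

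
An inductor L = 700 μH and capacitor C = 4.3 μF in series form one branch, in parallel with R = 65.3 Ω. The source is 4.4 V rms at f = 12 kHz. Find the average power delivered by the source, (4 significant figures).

ω = 2πf = 75400 rad/s
X_L = ωL = 52.78 Ω
X_C = 1/(ωC) = 3.084 Ω
Branch 1: Z₁ = R = 65.30 Ω
Branch 2 (series LC): Z₂ = j(X_L − X_C) = j49.69 Ω
Parallel: Z = Z₁Z₂/(Z₁+Z₂), |Z| = 39.55 Ω, ∠Z = 52.73°
I = V/|Z| = 111.3 mA
P = VI cos φ = 4.4 × 0.1113 × cos(52.73°) = 296.5 mW

296.5 mW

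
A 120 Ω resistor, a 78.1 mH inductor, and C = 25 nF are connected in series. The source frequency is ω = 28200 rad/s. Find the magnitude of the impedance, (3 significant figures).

793 Ω

X_L = ωL = 2200 Ω
X_C = 1/(ωC) = 1420 Ω
Net reactance X = X_L − X_C = 784 Ω
Z = 120 + j784 Ω
|Z| = √(120² + 784²) = 793 Ω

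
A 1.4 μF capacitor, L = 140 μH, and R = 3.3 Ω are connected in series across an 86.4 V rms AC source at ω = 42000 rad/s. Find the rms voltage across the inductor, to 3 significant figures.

X_L = ωL = 5.88 Ω
X_C = 1/(ωC) = 17.0 Ω
Net reactance X = X_L − X_C = -11.1 Ω
Z = 3.30 − j11.1 Ω
|Z| = √(3.30² + 11.1²) = 11.6 Ω
I = V/|Z| = 7.44 A
V_L = I·|Z_L| = 7.44 × 5.88 = 43.8 V

43.8 V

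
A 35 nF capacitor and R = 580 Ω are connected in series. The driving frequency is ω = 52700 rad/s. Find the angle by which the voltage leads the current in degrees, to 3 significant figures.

-43.1°

X_C = 1/(ωC) = 542 Ω
Z = 580 − j542 Ω
|Z| = √(580² + 542²) = 794 Ω
∠Z = arctan(-542/580) = -43.1°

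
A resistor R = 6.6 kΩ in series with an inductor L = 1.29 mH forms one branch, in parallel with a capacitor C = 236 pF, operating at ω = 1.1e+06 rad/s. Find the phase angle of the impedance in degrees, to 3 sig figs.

-57.6°

X_L = ωL = 1420 Ω
X_C = 1/(ωC) = 3850 Ω
Branch 1 (R+jX_L): Z₁ = 6600 + j1420 Ω, |Z₁| = 6750 Ω
Branch 2 (−jX_C): Z₂ = −j3850 Ω
Parallel: Z = Z₁Z₂/(Z₁+Z₂), |Z| = 3700 Ω, ∠Z = -57.6°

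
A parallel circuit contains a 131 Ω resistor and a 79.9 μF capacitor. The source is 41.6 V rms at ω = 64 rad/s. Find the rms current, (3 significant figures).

X_C = 1/(ωC) = 196 Ω
Parallel: admittances add. Y = 1/R + jωC
Y = (0.00763 + j0.00511) S
|Y| = 0.00919 S → |Z| = 1/|Y| = 109 Ω, ∠Z = −∠Y = -33.8°
I = V/|Z| = 41.6/109 = 382 mA

382 mA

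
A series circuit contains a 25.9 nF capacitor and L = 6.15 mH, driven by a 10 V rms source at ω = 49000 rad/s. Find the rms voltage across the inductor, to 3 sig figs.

X_L = ωL = 301 Ω
X_C = 1/(ωC) = 788 Ω
Net reactance X = X_L − X_C = -487 Ω
Z = − j487 Ω
|Z| = √(0² + 487²) = 487 Ω
I = V/|Z| = 20.6 mA
V_L = I·|Z_L| = 0.0206 × 301 = 6.19 V

6.19 V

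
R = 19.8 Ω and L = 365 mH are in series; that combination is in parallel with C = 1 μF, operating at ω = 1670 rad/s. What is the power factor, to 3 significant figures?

0.863

X_L = ωL = 610 Ω
X_C = 1/(ωC) = 599 Ω
Branch 1 (R+jX_L): Z₁ = 19.8 + j610 Ω, |Z₁| = 610 Ω
Branch 2 (−jX_C): Z₂ = −j599 Ω
Parallel: Z = Z₁Z₂/(Z₁+Z₂), |Z| = 16200 Ω, ∠Z = -30.4°
cos φ = cos(-30.4°) = 0.863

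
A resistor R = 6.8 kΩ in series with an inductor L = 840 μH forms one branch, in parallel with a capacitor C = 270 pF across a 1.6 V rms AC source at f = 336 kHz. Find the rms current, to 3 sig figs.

883 μA

ω = 2πf = 2.111e+06 rad/s
X_L = ωL = 1770 Ω
X_C = 1/(ωC) = 1750 Ω
Branch 1 (R+jX_L): Z₁ = 6800 + j1770 Ω, |Z₁| = 7030 Ω
Branch 2 (−jX_C): Z₂ = −j1750 Ω
Parallel: Z = Z₁Z₂/(Z₁+Z₂), |Z| = 1810 Ω, ∠Z = -75.5°
I = V/|Z| = 1.6/1810 = 883 μA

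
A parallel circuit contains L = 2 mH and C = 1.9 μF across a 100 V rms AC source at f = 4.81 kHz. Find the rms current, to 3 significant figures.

ω = 2πf = 30220 rad/s
X_L = ωL = 60.4 Ω
X_C = 1/(ωC) = 17.4 Ω
Parallel: admittances add. Y = 1/(jωL) + jωC
Y = (0 + j0.0409) S
|Y| = 0.0409 S → |Z| = 1/|Y| = 24.5 Ω, ∠Z = −∠Y = -90.0°
I = V/|Z| = 100/24.5 = 4.09 A

4.09 A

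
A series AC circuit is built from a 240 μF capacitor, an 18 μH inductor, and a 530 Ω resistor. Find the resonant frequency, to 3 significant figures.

ω₀ = 1/√(LC) = 1/√(1.8e-05 × 0.00024) = 15210 rad/s
f₀ = ω₀/(2π) = 2.42 kHz

2.42 kHz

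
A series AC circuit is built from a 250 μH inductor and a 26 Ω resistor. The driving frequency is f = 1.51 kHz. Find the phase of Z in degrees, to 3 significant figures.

ω = 2πf = 9488 rad/s
X_L = ωL = 2.37 Ω
Z = 26.0 + j2.37 Ω
|Z| = √(26.0² + 2.37²) = 26.1 Ω
∠Z = arctan(2.37/26.0) = 5.21°

5.21°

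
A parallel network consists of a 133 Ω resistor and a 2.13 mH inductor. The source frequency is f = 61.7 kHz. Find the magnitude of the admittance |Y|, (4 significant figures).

7.616 mS

ω = 2πf = 387700 rad/s
X_L = ωL = 825.7 Ω
Parallel: admittances add. Y = 1/R + 1/(jωL)
Y = (0.007519 − j0.001211) S
|Y| = 0.007616 S → |Z| = 1/|Y| = 131.3 Ω, ∠Z = −∠Y = 9.150°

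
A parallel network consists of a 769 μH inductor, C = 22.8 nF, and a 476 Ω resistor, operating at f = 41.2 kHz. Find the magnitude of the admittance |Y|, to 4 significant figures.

2.277 mS

ω = 2πf = 258900 rad/s
X_L = ωL = 199.1 Ω
X_C = 1/(ωC) = 169.4 Ω
Parallel: admittances add. Y = 1/R + 1/(jωL) + jωC
Y = (0.002101 + j0.0008788) S
|Y| = 0.002277 S → |Z| = 1/|Y| = 439.1 Ω, ∠Z = −∠Y = -22.70°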